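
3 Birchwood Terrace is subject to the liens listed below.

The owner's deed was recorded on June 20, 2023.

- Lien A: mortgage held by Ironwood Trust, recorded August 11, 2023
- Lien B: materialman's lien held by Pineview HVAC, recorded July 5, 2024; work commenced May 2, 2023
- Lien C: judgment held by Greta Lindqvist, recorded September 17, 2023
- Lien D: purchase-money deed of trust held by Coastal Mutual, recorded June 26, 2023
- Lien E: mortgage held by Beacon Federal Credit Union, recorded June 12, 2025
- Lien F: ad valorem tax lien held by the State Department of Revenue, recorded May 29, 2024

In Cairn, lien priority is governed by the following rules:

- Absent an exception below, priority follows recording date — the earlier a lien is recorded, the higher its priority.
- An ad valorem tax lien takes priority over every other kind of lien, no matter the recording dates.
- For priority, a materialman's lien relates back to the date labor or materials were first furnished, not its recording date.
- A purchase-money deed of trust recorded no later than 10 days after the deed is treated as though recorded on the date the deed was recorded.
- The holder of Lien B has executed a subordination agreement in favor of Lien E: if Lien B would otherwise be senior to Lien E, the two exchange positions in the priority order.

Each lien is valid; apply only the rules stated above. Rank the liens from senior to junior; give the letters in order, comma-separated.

Adjusting effective dates: B's effective date is May 2, 2023, when work began; D relates back to the deed date June 20, 2023.
As an ad valorem tax lien, F is senior to every other lien.
The other liens, earliest effective date first: B (May 2, 2023), D (June 20, 2023), A (August 11, 2023), C (September 17, 2023), E (June 12, 2025).
B is senior to E before the subordination, so the two trade places.

F, E, D, A, C, B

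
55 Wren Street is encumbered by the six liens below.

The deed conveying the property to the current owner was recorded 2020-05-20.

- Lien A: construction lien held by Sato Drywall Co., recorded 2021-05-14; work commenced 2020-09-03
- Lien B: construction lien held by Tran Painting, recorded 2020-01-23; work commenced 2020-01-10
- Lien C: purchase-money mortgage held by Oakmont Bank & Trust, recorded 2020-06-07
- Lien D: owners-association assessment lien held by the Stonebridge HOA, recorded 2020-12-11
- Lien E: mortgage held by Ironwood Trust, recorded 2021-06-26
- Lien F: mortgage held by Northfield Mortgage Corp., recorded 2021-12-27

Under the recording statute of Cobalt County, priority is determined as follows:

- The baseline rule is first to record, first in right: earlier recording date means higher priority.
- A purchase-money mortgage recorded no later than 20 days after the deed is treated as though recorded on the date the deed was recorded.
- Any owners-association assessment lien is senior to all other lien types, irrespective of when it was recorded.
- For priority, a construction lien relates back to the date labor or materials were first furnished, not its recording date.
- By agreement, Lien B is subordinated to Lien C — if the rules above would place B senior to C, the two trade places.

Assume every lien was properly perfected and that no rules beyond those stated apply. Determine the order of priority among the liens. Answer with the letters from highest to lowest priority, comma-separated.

Adjusting effective dates: A relates back to 2020-09-03 (work commenced); B's effective date is 2020-01-10, when work began; C was recorded within the 20-day window, so its effective date is the deed date 2020-05-20.
D is an owners-association assessment lien and takes priority over every other lien.
The other liens, earliest effective date first: B (2020-01-10), C (2020-05-20), A (2020-09-03), E (2021-06-26), F (2021-12-27).
The subordination applies — B was senior to C — so B and C swap.

D, C, B, A, E, F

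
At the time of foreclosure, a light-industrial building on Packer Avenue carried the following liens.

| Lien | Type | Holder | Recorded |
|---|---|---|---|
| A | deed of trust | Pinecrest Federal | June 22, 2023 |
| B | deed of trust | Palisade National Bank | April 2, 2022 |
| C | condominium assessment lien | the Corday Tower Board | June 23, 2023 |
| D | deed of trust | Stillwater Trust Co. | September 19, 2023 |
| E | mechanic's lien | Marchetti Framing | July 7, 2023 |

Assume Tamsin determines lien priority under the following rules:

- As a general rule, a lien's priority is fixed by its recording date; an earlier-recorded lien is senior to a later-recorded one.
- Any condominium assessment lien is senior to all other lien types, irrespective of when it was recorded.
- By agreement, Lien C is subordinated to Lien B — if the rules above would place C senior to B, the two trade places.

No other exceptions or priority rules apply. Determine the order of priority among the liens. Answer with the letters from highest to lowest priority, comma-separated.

C is a condominium assessment lien, so it outranks all other liens regardless of date.
Ordering the rest by effective date: B (April 2, 2022), A (June 22, 2023), E (July 7, 2023), D (September 19, 2023).
C is senior to B before the subordination, so the two trade places.

B, C, A, E, D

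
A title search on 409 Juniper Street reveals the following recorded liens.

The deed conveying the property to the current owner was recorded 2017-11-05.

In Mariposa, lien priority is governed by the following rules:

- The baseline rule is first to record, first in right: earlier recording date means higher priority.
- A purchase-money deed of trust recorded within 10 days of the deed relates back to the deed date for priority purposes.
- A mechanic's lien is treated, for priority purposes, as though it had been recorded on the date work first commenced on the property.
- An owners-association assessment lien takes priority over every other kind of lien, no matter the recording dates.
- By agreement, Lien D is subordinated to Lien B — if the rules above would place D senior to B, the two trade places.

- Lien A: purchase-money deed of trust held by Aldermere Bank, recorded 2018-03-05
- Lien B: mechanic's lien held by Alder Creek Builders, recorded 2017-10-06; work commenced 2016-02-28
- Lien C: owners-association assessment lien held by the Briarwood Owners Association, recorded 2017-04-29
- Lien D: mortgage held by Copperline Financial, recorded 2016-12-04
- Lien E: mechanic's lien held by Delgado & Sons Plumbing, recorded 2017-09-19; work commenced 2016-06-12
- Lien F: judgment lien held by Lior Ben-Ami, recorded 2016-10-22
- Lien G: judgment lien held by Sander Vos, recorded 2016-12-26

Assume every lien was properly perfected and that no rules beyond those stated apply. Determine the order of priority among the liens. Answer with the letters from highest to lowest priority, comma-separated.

C, B, E, F, D, G, A

Effective dates: A was recorded 120 days after the deed, outside the 10-day window, so it keeps its recording date; B relates back to 2016-02-28 (work commenced); E is treated as recorded 2016-06-12, the work-commencement date.
As an owners-association assessment lien, C is senior to every other lien.
Remaining liens by effective date: B (2016-02-28), E (2016-06-12), F (2016-10-22), D (2016-12-04), G (2016-12-26), A (2018-03-05).
D already ranks below B; the subordination has no effect.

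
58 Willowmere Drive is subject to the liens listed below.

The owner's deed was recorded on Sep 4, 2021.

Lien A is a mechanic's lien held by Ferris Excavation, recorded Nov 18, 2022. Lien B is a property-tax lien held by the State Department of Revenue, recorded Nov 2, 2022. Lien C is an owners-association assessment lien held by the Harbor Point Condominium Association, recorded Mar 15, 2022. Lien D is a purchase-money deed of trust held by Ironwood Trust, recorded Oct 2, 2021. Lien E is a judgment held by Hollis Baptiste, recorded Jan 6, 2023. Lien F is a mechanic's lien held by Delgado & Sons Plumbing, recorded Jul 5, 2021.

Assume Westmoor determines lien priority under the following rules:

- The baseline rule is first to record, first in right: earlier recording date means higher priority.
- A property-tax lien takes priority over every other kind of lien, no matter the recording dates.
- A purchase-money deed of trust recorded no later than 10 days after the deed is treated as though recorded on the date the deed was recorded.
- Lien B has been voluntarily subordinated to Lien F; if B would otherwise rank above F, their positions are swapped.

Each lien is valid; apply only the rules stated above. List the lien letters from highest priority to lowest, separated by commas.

F, B, D, C, A, E

Adjusting effective dates: D missed the 10-day window (28 days after the deed), so its recording date stands.
B is a property-tax lien, so it outranks all other liens regardless of date.
Ordering the rest by effective date: F (Jul 5, 2021), D (Oct 2, 2021), C (Mar 15, 2022), A (Nov 18, 2022), E (Jan 6, 2023).
Because B would otherwise rank above F, the subordination swaps them.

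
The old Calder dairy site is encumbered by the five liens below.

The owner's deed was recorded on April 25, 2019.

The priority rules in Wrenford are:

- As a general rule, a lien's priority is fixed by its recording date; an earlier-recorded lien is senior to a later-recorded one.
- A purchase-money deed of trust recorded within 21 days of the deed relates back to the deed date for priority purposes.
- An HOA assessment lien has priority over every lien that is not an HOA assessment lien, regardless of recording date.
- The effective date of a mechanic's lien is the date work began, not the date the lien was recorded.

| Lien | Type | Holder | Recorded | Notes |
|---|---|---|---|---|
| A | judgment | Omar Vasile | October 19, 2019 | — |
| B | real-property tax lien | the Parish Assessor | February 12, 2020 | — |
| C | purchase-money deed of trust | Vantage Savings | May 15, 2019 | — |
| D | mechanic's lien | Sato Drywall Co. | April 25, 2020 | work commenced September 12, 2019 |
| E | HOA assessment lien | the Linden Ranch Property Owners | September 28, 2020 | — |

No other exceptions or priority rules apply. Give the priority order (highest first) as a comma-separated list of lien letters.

Effective dates: C relates back to the deed date April 25, 2019; D is treated as recorded September 12, 2019, the work-commencement date.
E is an HOA assessment lien and takes priority over every other lien.
Ordering the rest by effective date: C (April 25, 2019), D (September 12, 2019), A (October 19, 2019), B (February 12, 2020).

E, C, D, A, B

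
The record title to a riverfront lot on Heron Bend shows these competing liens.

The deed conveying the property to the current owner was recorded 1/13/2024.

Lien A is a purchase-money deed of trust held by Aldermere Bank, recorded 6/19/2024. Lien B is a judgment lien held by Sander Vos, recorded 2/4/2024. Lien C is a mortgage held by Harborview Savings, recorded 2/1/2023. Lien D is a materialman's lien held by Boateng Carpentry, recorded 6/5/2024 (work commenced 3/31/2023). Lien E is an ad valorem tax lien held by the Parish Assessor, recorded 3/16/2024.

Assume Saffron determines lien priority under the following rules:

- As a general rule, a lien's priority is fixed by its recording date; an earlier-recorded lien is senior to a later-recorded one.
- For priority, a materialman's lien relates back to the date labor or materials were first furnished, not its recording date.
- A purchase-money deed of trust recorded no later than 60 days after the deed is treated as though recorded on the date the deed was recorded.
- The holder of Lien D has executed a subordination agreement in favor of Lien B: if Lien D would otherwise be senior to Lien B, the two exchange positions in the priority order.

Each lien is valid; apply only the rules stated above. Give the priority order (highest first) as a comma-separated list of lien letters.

C, B, D, E, A

Adjusting effective dates: A missed the 60-day window (158 days after the deed), so its recording date stands; D relates back to 3/31/2023 (work commenced).
By effective date: C (2/1/2023), D (3/31/2023), B (2/4/2024), E (3/16/2024), A (6/19/2024).
D is senior to B before the subordination, so the two trade places.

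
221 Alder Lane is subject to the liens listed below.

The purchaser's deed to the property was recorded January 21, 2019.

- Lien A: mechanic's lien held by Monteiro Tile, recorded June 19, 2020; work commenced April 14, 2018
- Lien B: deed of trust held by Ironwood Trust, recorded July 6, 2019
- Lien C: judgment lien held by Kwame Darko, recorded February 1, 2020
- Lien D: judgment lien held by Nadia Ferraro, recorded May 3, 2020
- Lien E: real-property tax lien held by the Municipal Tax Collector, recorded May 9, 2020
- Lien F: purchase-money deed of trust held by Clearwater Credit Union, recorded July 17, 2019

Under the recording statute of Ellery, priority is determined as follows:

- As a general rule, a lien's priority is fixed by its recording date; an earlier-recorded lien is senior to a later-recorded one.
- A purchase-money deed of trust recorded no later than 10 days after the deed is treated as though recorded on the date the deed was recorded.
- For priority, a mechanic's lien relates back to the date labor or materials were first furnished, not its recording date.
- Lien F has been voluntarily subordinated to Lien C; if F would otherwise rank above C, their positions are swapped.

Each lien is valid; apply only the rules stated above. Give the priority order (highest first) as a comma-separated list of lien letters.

A, B, C, F, D, E

First, effective dates: A is treated as recorded April 14, 2018, the work-commencement date; F was recorded 177 days after the deed, outside the 10-day window, so it keeps its recording date.
By effective date, earliest first: A (April 14, 2018), B (July 6, 2019), F (July 17, 2019), C (February 1, 2020), D (May 3, 2020), E (May 9, 2020).
F would otherwise be senior to C, so under the subordination agreement F and C exchange positions.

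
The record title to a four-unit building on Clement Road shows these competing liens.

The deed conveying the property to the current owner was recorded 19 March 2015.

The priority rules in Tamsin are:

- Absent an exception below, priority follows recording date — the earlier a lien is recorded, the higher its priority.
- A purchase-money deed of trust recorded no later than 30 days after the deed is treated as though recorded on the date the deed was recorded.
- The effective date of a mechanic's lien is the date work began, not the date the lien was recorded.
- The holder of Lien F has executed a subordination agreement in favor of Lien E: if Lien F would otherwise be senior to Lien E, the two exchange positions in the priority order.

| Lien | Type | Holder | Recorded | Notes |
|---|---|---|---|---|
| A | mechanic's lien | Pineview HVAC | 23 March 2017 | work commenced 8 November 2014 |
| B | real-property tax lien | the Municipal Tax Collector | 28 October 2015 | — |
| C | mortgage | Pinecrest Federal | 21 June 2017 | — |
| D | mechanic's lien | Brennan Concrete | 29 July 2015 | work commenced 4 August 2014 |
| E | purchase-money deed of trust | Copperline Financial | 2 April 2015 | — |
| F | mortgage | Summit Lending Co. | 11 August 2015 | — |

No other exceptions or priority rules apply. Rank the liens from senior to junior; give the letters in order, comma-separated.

Effective dates: A's effective date is 8 November 2014, when work began; D's effective date is 4 August 2014, when work began; E relates back to the deed date 19 March 2015.
Sorted by effective date: D (4 August 2014), A (8 November 2014), E (19 March 2015), F (11 August 2015), B (28 October 2015), C (21 June 2017).
F already ranks below E; the subordination has no effect.

D, A, E, F, B, C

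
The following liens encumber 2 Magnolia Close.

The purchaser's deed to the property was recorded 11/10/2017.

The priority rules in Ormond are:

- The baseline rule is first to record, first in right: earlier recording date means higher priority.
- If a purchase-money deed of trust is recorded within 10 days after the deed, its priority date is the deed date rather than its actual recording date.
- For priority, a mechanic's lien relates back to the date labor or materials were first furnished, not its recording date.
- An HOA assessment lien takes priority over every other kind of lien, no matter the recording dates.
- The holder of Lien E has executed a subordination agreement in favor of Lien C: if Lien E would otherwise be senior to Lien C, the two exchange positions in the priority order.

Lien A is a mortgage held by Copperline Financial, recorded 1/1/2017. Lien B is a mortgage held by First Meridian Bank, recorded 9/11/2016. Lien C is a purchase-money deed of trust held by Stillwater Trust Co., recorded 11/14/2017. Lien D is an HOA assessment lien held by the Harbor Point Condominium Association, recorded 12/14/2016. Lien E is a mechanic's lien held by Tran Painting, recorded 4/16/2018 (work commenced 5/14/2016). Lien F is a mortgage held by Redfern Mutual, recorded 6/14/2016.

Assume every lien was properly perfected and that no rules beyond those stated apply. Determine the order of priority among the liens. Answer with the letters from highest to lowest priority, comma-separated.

D, C, F, B, A, E

First, effective dates: C relates back to the deed date 11/10/2017; E's effective date is 5/14/2016, when work began.
As an HOA assessment lien, D is senior to every other lien.
The other liens, earliest effective date first: E (5/14/2016), F (6/14/2016), B (9/11/2016), A (1/1/2017), C (11/10/2017).
E is senior to C before the subordination, so the two trade places.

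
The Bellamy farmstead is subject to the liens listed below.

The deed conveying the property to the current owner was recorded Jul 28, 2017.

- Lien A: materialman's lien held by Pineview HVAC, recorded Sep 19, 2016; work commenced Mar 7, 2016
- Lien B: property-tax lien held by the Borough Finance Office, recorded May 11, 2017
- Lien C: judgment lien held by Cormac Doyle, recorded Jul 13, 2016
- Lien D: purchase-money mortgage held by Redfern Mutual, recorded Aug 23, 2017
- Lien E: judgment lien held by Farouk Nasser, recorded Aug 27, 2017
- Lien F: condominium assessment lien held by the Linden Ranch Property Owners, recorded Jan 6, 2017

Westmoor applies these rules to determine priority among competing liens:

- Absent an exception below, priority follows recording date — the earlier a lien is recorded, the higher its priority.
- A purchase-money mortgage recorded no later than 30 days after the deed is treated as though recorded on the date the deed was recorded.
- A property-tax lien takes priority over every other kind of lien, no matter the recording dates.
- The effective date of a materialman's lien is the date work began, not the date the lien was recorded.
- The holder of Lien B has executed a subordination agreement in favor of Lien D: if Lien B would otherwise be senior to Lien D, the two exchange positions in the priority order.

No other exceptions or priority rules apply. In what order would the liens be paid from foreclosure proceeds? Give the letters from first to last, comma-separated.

First, effective dates: A relates back to Mar 7, 2016 (work commenced); D was recorded within the 30-day window, so its effective date is the deed date Jul 28, 2017.
B, as a property-tax lien, has superpriority and ranks first.
Ordering the rest by effective date: A (Mar 7, 2016), C (Jul 13, 2016), F (Jan 6, 2017), D (Jul 28, 2017), E (Aug 27, 2017).
B is senior to D before the subordination, so the two trade places.

D, A, C, F, B, E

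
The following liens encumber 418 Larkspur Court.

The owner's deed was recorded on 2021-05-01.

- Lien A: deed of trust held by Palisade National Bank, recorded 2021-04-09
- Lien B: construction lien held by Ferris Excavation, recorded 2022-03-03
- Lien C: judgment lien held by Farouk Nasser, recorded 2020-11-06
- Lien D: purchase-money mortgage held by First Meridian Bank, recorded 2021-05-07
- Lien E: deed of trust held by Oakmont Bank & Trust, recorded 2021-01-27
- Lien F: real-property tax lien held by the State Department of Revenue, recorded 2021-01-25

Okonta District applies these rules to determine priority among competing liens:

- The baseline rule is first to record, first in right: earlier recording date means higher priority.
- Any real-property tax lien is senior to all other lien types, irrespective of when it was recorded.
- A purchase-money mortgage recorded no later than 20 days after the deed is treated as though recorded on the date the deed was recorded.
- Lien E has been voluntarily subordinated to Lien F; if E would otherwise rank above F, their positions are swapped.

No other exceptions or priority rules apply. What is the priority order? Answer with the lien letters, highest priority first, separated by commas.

F, C, E, A, D, B

Effective dates: D's effective date is the deed date, 2021-05-01.
As a real-property tax lien, F is senior to every other lien.
Ordering the rest by effective date: C (2020-11-06), E (2021-01-27), A (2021-04-09), D (2021-05-01), B (2022-03-03).
E already ranks below F; the subordination has no effect.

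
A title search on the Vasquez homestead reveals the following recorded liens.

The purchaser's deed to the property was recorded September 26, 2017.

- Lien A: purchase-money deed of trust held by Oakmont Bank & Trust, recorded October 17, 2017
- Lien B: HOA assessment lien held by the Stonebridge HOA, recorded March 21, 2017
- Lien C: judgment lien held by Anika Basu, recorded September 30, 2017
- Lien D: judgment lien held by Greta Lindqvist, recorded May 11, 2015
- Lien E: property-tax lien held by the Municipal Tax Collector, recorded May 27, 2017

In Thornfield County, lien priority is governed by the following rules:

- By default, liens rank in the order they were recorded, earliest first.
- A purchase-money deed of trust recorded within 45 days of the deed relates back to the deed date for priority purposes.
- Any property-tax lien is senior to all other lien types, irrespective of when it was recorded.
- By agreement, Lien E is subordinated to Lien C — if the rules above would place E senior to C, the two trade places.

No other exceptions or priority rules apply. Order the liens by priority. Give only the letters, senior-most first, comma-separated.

C, D, B, A, E

Effective dates: A's effective date is the deed date, September 26, 2017.
E is a property-tax lien and takes priority over every other lien.
Ordering the rest by effective date: D (May 11, 2015), B (March 21, 2017), A (September 26, 2017), C (September 30, 2017).
E is senior to C before the subordination, so the two trade places.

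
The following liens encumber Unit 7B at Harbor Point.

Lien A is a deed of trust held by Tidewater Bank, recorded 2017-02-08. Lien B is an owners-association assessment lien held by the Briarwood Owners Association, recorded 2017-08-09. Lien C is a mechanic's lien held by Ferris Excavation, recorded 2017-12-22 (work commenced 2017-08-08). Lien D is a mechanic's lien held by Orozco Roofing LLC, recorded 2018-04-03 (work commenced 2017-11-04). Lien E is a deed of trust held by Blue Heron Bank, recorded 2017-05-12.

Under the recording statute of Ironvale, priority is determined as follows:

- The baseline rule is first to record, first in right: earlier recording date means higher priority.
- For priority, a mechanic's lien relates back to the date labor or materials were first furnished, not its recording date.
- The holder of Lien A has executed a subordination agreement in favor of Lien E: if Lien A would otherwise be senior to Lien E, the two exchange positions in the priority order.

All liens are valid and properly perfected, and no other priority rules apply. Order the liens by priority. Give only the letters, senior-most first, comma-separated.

E, A, C, B, D

Effective dates after the stated exceptions: C relates back to 2017-08-08 (work commenced); D relates back to 2017-11-04 (work commenced).
By effective date: A (2017-02-08), E (2017-05-12), C (2017-08-08), B (2017-08-09), D (2017-11-04).
Because A would otherwise rank above E, the subordination swaps them.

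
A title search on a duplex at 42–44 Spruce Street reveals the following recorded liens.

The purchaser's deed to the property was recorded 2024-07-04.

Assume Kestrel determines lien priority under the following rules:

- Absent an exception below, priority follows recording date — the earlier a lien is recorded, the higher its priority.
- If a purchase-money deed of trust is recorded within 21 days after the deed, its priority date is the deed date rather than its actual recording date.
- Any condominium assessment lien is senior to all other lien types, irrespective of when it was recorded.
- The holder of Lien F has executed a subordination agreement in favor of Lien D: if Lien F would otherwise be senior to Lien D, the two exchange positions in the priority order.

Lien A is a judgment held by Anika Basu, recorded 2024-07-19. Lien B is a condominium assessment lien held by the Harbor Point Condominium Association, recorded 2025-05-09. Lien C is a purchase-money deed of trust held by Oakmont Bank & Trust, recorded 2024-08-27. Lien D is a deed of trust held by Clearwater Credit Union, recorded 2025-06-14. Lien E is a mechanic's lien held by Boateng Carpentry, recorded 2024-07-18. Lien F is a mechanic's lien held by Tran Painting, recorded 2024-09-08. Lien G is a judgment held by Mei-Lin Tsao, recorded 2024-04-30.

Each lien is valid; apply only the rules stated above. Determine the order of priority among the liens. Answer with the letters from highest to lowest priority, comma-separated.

Effective dates after the stated exceptions: C missed the 21-day window (54 days after the deed), so its recording date stands.
As a condominium assessment lien, B is senior to every other lien.
The other liens, earliest effective date first: G (2024-04-30), E (2024-07-18), A (2024-07-19), C (2024-08-27), F (2024-09-08), D (2025-06-14).
F would otherwise be senior to D, so under the subordination agreement F and D exchange positions.

B, G, E, A, C, D, F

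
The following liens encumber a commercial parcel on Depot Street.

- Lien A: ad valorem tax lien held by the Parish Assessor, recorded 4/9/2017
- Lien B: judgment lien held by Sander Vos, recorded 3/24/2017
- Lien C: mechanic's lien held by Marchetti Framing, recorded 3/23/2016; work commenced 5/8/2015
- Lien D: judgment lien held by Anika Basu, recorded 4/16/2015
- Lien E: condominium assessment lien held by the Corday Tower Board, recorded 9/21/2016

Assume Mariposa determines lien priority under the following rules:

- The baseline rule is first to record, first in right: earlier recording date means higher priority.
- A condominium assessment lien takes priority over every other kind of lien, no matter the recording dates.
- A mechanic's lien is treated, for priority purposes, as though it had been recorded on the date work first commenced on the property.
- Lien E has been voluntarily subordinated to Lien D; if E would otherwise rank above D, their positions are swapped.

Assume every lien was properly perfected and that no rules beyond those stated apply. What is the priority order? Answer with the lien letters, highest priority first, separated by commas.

D, E, C, B, A

Adjusting effective dates: C's effective date is 5/8/2015, when work began.
E, as a condominium assessment lien, has superpriority and ranks first.
Among the remaining liens, by effective date: D (4/16/2015), C (5/8/2015), B (3/24/2017), A (4/9/2017).
Because E would otherwise rank above D, the subordination swaps them.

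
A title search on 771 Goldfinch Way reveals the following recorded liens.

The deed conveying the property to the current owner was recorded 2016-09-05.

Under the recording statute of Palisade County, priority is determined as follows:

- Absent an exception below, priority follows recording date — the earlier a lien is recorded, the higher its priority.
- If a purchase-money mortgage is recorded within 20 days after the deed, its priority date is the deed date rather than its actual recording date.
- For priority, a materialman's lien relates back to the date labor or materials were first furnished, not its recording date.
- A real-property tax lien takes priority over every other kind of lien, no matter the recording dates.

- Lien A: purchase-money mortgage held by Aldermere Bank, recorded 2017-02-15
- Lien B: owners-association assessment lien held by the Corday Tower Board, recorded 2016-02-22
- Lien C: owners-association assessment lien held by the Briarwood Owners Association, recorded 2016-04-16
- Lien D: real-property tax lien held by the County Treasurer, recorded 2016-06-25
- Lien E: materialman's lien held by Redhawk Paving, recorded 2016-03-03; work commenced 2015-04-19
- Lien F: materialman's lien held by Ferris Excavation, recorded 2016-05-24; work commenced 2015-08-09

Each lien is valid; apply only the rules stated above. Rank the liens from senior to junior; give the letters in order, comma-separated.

D, E, F, B, C, A

Adjusting effective dates: A was recorded 163 days after the deed — beyond 20 days — so no relation-back applies; E's effective date is 2015-04-19, when work began; F's effective date is 2015-08-09, when work began.
D is a real-property tax lien and takes priority over every other lien.
Ordering the rest by effective date: E (2015-04-19), F (2015-08-09), B (2016-02-22), C (2016-04-16), A (2017-02-15).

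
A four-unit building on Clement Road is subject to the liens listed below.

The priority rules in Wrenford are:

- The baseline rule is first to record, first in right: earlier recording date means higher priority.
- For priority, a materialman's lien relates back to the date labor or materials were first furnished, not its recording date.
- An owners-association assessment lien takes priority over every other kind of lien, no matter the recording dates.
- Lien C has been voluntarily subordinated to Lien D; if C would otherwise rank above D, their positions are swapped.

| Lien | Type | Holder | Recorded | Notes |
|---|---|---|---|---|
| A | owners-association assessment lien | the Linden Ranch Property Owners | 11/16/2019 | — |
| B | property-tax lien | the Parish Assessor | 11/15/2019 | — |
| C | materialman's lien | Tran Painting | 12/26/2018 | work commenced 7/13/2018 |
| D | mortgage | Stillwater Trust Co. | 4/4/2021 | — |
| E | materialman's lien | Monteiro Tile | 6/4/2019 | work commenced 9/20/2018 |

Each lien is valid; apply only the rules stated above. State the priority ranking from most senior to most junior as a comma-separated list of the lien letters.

Effective dates after the stated exceptions: C relates back to 7/13/2018 (work commenced); E is treated as recorded 9/20/2018, the work-commencement date.
As an owners-association assessment lien, A is senior to every other lien.
Among the remaining liens, by effective date: C (7/13/2018), E (9/20/2018), B (11/15/2019), D (4/4/2021).
Because C would otherwise rank above D, the subordination swaps them.

A, D, E, B, C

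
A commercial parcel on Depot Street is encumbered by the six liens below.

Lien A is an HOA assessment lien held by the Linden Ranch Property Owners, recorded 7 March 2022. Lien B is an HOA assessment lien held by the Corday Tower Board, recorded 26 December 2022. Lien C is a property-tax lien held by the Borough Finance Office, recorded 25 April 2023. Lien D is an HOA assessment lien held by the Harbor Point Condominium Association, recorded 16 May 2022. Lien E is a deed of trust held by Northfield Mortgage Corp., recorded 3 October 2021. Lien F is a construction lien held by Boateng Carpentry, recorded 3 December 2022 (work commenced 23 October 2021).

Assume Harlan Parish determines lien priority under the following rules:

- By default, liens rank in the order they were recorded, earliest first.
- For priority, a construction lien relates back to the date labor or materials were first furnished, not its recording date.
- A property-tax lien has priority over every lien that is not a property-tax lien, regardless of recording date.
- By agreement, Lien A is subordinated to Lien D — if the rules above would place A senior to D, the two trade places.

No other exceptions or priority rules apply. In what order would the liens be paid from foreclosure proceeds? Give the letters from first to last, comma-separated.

Effective dates after the stated exceptions: F relates back to 23 October 2021 (work commenced).
C is a property-tax lien and takes priority over every other lien.
Remaining liens by effective date: E (3 October 2021), F (23 October 2021), A (7 March 2022), D (16 May 2022), B (26 December 2022).
Because A would otherwise rank above D, the subordination swaps them.

C, E, F, D, A, B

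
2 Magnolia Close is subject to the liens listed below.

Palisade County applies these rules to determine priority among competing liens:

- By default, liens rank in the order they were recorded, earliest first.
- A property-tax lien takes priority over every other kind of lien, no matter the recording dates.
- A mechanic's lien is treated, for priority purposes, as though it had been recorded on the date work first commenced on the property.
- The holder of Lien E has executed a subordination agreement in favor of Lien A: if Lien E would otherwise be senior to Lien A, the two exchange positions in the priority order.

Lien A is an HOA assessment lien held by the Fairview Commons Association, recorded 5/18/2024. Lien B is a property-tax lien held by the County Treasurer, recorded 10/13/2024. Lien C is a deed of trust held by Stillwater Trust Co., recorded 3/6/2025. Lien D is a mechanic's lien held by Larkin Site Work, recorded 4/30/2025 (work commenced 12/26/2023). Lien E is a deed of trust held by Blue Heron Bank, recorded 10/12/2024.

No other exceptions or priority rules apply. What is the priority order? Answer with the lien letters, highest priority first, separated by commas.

Adjusting effective dates: D relates back to 12/26/2023 (work commenced).
B is a property-tax lien, so it outranks all other liens regardless of date.
Ordering the rest by effective date: D (12/26/2023), A (5/18/2024), E (10/12/2024), C (3/6/2025).
E already ranks below A; the subordination has no effect.

B, D, A, E, C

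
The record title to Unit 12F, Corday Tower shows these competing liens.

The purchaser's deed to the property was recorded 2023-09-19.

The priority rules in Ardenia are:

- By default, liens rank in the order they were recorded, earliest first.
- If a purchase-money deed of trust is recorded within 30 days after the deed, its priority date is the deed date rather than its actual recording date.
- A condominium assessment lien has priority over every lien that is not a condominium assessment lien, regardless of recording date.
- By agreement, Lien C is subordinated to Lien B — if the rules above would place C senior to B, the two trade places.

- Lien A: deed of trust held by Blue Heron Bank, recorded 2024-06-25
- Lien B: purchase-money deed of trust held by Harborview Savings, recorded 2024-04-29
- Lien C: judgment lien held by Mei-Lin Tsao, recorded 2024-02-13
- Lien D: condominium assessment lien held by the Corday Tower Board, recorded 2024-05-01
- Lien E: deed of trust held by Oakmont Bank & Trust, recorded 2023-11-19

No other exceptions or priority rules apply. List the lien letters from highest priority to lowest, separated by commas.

Adjusting effective dates: B was recorded 223 days after the deed, outside the 30-day window, so it keeps its recording date.
D, as a condominium assessment lien, has superpriority and ranks first.
Among the remaining liens, by effective date: E (2023-11-19), C (2024-02-13), B (2024-04-29), A (2024-06-25).
C is senior to B before the subordination, so the two trade places.

D, E, B, C, A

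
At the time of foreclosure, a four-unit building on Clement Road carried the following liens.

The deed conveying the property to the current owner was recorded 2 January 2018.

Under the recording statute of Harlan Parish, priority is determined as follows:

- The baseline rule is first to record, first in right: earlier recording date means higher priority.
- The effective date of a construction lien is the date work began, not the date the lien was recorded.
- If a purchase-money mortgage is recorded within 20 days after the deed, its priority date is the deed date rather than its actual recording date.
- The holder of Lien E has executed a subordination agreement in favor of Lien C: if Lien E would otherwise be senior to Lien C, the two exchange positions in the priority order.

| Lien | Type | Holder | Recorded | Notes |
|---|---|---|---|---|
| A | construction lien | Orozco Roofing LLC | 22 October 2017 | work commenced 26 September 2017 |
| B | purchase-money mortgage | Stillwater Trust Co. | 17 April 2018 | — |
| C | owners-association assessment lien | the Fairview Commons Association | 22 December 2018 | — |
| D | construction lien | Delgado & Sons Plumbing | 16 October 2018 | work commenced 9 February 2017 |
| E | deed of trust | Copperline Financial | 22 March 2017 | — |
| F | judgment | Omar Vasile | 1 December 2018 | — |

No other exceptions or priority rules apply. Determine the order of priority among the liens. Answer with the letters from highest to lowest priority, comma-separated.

Effective dates: A is treated as recorded 26 September 2017, the work-commencement date; B was recorded 105 days after the deed — beyond 20 days — so no relation-back applies; D is treated as recorded 9 February 2017, the work-commencement date.
Ordering by effective date: D (9 February 2017), E (22 March 2017), A (26 September 2017), B (17 April 2018), F (1 December 2018), C (22 December 2018).
E is senior to C before the subordination, so the two trade places.

D, C, A, B, F, E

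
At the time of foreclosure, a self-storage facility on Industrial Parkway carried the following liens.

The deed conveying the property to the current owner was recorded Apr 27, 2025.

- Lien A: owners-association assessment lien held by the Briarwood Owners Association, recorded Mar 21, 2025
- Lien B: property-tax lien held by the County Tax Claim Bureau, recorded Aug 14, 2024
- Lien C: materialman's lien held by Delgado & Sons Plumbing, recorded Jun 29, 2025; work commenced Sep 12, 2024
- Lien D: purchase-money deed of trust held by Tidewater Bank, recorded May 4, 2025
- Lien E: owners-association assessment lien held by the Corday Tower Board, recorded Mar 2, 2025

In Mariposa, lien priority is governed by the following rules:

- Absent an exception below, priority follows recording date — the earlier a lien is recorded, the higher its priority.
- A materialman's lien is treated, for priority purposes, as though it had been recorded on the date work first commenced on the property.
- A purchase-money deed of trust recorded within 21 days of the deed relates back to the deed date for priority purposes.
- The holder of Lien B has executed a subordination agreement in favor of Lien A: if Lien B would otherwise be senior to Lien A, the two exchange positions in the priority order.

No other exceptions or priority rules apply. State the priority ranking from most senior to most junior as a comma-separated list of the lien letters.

A, C, E, B, D

Effective dates after the stated exceptions: C's effective date is Sep 12, 2024, when work began; D's effective date is the deed date, Apr 27, 2025.
By effective date: B (Aug 14, 2024), C (Sep 12, 2024), E (Mar 2, 2025), A (Mar 21, 2025), D (Apr 27, 2025).
B would otherwise be senior to A, so under the subordination agreement B and A exchange positions.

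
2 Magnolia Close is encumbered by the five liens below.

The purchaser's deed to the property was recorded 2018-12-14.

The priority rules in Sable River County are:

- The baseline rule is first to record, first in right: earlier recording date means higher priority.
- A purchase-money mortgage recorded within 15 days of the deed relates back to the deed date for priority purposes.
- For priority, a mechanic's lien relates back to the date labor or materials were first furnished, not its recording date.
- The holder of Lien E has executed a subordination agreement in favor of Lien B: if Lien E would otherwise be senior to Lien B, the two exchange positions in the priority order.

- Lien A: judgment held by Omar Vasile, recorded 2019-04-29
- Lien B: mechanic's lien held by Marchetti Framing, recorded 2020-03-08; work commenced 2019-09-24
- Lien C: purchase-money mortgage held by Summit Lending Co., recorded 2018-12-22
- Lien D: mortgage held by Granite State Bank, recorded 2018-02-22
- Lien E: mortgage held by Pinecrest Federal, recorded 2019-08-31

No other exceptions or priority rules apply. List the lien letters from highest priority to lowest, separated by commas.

D, C, A, B, E

Effective dates: B's effective date is 2019-09-24, when work began; C relates back to the deed date 2018-12-14.
Ordering by effective date: D (2018-02-22), C (2018-12-14), A (2019-04-29), E (2019-08-31), B (2019-09-24).
The subordination applies — E was senior to B — so E and B swap.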